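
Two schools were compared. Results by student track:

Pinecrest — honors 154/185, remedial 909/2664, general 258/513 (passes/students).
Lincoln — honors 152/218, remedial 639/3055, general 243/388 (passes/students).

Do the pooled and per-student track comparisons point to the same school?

Honors: Pinecrest 154/185 = 83.2%, Lincoln 152/218 = 69.7% → Pinecrest
Remedial: Pinecrest 909/2664 = 34.1%, Lincoln 639/3055 = 20.9% → Pinecrest
General: Pinecrest 258/513 = 50.3%, Lincoln 243/388 = 62.6% → Lincoln
Overall: Pinecrest 1321/3362 = 39.3%, Lincoln 1034/3661 = 28.2% → Pinecrest
Neither sweeps: Pinecrest wins 2 of 3 groups, Lincoln wins 1. Pinecrest wins overall but not every group — no Simpson reversal.

No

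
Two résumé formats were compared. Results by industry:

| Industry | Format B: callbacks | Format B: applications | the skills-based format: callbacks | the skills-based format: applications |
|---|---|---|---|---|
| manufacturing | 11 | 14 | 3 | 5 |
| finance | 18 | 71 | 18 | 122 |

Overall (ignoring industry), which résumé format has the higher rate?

Manufacturing: Format B 11/14 = 78.6%, the skills-based format 3/5 = 60.0% → Format B
Finance: Format B 18/71 = 25.4%, the skills-based format 18/122 = 14.8% → Format B
Overall: Format B 29/85 = 34.1%, the skills-based format 21/127 = 16.5% → Format B

Format B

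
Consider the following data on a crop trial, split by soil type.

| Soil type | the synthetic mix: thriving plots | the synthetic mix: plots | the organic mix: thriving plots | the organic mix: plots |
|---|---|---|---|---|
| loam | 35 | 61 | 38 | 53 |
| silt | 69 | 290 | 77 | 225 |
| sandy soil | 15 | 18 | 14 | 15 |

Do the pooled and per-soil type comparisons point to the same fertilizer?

Yes

Loam: the synthetic mix 35/61 = 57.4%, the organic mix 38/53 = 71.7% → the organic mix
Silt: the synthetic mix 69/290 = 23.8%, the organic mix 77/225 = 34.2% → the organic mix
Sandy soil: the synthetic mix 15/18 = 83.3%, the organic mix 14/15 = 93.3% → the organic mix
Overall: the synthetic mix 119/369 = 32.2%, the organic mix 129/293 = 44.0% → the organic mix
The organic mix wins overall and in every soil group — no reversal.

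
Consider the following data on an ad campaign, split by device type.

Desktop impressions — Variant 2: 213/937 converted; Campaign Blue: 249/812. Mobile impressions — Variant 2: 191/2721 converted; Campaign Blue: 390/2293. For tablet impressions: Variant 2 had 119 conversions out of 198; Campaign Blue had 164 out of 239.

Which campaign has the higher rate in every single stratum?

Campaign Blue

Desktop: Variant 2 213/937 = 22.7%, Campaign Blue 249/812 = 30.7% → Campaign Blue
Mobile: Variant 2 191/2721 = 7.0%, Campaign Blue 390/2293 = 17.0% → Campaign Blue
Tablet: Variant 2 119/198 = 60.1%, Campaign Blue 164/239 = 68.6% → Campaign Blue
Campaign Blue has the higher rate in all 3 groups.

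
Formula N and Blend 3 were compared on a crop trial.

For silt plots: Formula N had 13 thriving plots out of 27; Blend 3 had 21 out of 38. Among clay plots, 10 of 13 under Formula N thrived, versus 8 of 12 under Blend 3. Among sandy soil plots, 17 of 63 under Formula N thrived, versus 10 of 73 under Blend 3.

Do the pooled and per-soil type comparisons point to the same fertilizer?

No

Silt: Formula N 13/27 = 48.1%, Blend 3 21/38 = 55.3% → Blend 3
Clay: Formula N 10/13 = 76.9%, Blend 3 8/12 = 66.7% → Formula N
Sandy soil: Formula N 17/63 = 27.0%, Blend 3 10/73 = 13.7% → Formula N
Overall: Formula N 40/103 = 38.8%, Blend 3 39/123 = 31.7% → Formula N
Neither sweeps: Formula N wins 2 of 3 groups, Blend 3 wins 1. Formula N wins overall but not every group — no Simpson reversal.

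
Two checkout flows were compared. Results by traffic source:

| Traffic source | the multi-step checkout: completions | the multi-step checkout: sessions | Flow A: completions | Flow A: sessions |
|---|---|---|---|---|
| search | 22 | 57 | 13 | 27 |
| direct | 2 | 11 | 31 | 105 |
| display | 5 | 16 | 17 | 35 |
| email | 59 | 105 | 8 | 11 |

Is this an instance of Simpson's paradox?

Search: the multi-step checkout 22/57 = 38.6%, Flow A 13/27 = 48.1% → Flow A
Direct: the multi-step checkout 2/11 = 18.2%, Flow A 31/105 = 29.5% → Flow A
Display: the multi-step checkout 5/16 = 31.2%, Flow A 17/35 = 48.6% → Flow A
Email: the multi-step checkout 59/105 = 56.2%, Flow A 8/11 = 72.7% → Flow A
Overall: the multi-step checkout 88/189 = 46.6%, Flow A 69/178 = 38.8% → the multi-step checkout
Flow A wins each traffic group but the multi-step checkout wins overall — the comparison reverses. Flow A's sessions skew toward direct, which has a lower base rate.

Yes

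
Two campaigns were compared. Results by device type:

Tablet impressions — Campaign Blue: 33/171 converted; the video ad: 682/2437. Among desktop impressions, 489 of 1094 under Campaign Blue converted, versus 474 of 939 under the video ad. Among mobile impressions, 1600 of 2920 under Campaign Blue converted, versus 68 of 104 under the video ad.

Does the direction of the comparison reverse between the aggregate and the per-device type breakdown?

Tablet: Campaign Blue 33/171 = 19.3%, the video ad 682/2437 = 28.0% → the video ad
Desktop: Campaign Blue 489/1094 = 44.7%, the video ad 474/939 = 50.5% → the video ad
Mobile: Campaign Blue 1600/2920 = 54.8%, the video ad 68/104 = 65.4% → the video ad
Overall: Campaign Blue 2122/4185 = 50.7%, the video ad 1224/3480 = 35.2% → Campaign Blue
The video ad wins each device group but Campaign Blue wins overall — the comparison reverses. The video ad's impressions skew toward tablet, which has a lower base rate.

Yes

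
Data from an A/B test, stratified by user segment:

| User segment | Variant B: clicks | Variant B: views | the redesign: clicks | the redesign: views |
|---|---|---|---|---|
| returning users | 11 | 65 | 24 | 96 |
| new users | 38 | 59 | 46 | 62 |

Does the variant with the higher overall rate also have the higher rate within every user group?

Returning users: Variant B 11/65 = 16.9%, the redesign 24/96 = 25.0% → the redesign
New users: Variant B 38/59 = 64.4%, the redesign 46/62 = 74.2% → the redesign
Overall: Variant B 49/124 = 39.5%, the redesign 70/158 = 44.3% → the redesign
The redesign wins overall and in every user group — no reversal.

Yes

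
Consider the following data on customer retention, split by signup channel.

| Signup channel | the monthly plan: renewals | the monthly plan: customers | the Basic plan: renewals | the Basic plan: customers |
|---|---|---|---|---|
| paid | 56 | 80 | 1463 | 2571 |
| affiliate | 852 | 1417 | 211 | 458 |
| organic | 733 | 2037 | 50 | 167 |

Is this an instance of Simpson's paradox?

Yes

Paid: the monthly plan 56/80 = 70.0%, the Basic plan 1463/2571 = 56.9% → the monthly plan
Affiliate: the monthly plan 852/1417 = 60.1%, the Basic plan 211/458 = 46.1% → the monthly plan
Organic: the monthly plan 733/2037 = 36.0%, the Basic plan 50/167 = 29.9% → the monthly plan
Overall: the monthly plan 1641/3534 = 46.4%, the Basic plan 1724/3196 = 53.9% → the Basic plan
The monthly plan wins each signup group but the Basic plan wins overall — the comparison reverses. The monthly plan's customers skew toward organic, which has a lower base rate.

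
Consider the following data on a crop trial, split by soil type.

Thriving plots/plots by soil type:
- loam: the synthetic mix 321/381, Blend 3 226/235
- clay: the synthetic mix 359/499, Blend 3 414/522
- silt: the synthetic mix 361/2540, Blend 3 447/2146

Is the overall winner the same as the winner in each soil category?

Loam: the synthetic mix 321/381 = 84.3%, Blend 3 226/235 = 96.2% → Blend 3
Clay: the synthetic mix 359/499 = 71.9%, Blend 3 414/522 = 79.3% → Blend 3
Silt: the synthetic mix 361/2540 = 14.2%, Blend 3 447/2146 = 20.8% → Blend 3
Overall: the synthetic mix 1041/3420 = 30.4%, Blend 3 1087/2903 = 37.4% → Blend 3
Blend 3 wins overall and in every soil group — no reversal.

Yes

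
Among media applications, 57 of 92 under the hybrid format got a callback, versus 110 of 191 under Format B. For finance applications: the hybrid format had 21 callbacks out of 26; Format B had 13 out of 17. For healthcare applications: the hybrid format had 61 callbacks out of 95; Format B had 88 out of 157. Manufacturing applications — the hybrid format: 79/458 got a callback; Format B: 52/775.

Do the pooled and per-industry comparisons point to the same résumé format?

Media: the hybrid format 57/92 = 62.0%, Format B 110/191 = 57.6% → the hybrid format
Finance: the hybrid format 21/26 = 80.8%, Format B 13/17 = 76.5% → the hybrid format
Healthcare: the hybrid format 61/95 = 64.2%, Format B 88/157 = 56.1% → the hybrid format
Manufacturing: the hybrid format 79/458 = 17.2%, Format B 52/775 = 6.7% → the hybrid format
Overall: the hybrid format 218/671 = 32.5%, Format B 263/1140 = 23.1% → the hybrid format
The hybrid format wins overall and in every industry group — no reversal.

Yes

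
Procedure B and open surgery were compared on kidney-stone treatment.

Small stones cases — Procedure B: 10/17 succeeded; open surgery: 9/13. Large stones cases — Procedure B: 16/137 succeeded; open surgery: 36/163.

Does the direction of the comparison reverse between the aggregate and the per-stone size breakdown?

No

Small stones: Procedure B 10/17 = 58.8%, open surgery 9/13 = 69.2% → open surgery
Large stones: Procedure B 16/137 = 11.7%, open surgery 36/163 = 22.1% → open surgery
Overall: Procedure B 26/154 = 16.9%, open surgery 45/176 = 25.6% → open surgery
Open surgery wins overall and in every stone group — no reversal.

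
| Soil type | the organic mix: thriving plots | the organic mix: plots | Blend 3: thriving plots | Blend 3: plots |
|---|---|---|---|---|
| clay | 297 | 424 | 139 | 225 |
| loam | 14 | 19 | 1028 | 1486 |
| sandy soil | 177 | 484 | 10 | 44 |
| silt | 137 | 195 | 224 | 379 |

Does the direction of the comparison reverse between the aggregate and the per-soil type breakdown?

Yes

Clay: the organic mix 297/424 = 70.0%, Blend 3 139/225 = 61.8% → the organic mix
Loam: the organic mix 14/19 = 73.7%, Blend 3 1028/1486 = 69.2% → the organic mix
Sandy soil: the organic mix 177/484 = 36.6%, Blend 3 10/44 = 22.7% → the organic mix
Silt: the organic mix 137/195 = 70.3%, Blend 3 224/379 = 59.1% → the organic mix
Overall: the organic mix 625/1122 = 55.7%, Blend 3 1401/2134 = 65.7% → Blend 3
The organic mix wins each soil group but Blend 3 wins overall — the comparison reverses. The organic mix's plots skew toward sandy soil, which has a lower base rate.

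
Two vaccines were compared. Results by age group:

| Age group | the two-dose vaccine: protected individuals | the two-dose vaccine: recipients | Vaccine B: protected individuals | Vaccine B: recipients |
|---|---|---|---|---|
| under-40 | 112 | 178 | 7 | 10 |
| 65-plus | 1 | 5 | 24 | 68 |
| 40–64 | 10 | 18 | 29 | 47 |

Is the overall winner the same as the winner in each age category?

Under-40: the two-dose vaccine 112/178 = 62.9%, Vaccine B 7/10 = 70.0% → Vaccine B
65-plus: the two-dose vaccine 1/5 = 20.0%, Vaccine B 24/68 = 35.3% → Vaccine B
40–64: the two-dose vaccine 10/18 = 55.6%, Vaccine B 29/47 = 61.7% → Vaccine B
Overall: the two-dose vaccine 123/201 = 61.2%, Vaccine B 60/125 = 48.0% → the two-dose vaccine
Vaccine B wins each age group but the two-dose vaccine wins overall — the comparison reverses. Vaccine B's recipients skew toward 65-plus, which has a lower base rate.

No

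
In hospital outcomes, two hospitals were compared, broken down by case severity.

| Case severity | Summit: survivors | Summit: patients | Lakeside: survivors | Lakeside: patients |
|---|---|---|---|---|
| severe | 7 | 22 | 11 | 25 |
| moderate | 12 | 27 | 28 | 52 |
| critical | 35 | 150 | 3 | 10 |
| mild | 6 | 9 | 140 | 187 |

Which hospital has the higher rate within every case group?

Severe: Summit 7/22 = 31.8%, Lakeside 11/25 = 44.0% → Lakeside
Moderate: Summit 12/27 = 44.4%, Lakeside 28/52 = 53.8% → Lakeside
Critical: Summit 35/150 = 23.3%, Lakeside 3/10 = 30.0% → Lakeside
Mild: Summit 6/9 = 66.7%, Lakeside 140/187 = 74.9% → Lakeside
Lakeside has the higher rate in all 4 groups.

Lakeside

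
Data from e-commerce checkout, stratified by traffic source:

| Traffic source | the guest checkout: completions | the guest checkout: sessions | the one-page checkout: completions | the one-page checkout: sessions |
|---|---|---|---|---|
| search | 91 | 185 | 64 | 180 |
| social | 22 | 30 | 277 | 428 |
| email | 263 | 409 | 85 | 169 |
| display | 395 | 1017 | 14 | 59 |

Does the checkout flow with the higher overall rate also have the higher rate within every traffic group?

Search: the guest checkout 91/185 = 49.2%, the one-page checkout 64/180 = 35.6% → the guest checkout
Social: the guest checkout 22/30 = 73.3%, the one-page checkout 277/428 = 64.7% → the guest checkout
Email: the guest checkout 263/409 = 64.3%, the one-page checkout 85/169 = 50.3% → the guest checkout
Display: the guest checkout 395/1017 = 38.8%, the one-page checkout 14/59 = 23.7% → the guest checkout
Overall: the guest checkout 771/1641 = 47.0%, the one-page checkout 440/836 = 52.6% → the one-page checkout
The guest checkout wins each traffic group but the one-page checkout wins overall — the comparison reverses. The guest checkout's sessions skew toward display, which has a lower base rate.

No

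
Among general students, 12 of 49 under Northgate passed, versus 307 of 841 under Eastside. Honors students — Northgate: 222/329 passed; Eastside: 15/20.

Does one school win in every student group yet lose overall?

Yes

General: Northgate 12/49 = 24.5%, Eastside 307/841 = 36.5% → Eastside
Honors: Northgate 222/329 = 67.5%, Eastside 15/20 = 75.0% → Eastside
Overall: Northgate 234/378 = 61.9%, Eastside 322/861 = 37.4% → Northgate
Eastside wins each student group but Northgate wins overall — the comparison reverses. Eastside's students skew toward general, which has a lower base rate.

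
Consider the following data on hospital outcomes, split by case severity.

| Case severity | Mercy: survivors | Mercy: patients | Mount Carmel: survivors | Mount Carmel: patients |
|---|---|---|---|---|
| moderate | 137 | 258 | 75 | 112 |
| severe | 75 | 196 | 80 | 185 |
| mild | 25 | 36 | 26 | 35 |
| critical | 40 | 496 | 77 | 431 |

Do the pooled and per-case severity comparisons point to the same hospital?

Yes

Moderate: Mercy 137/258 = 53.1%, Mount Carmel 75/112 = 67.0% → Mount Carmel
Severe: Mercy 75/196 = 38.3%, Mount Carmel 80/185 = 43.2% → Mount Carmel
Mild: Mercy 25/36 = 69.4%, Mount Carmel 26/35 = 74.3% → Mount Carmel
Critical: Mercy 40/496 = 8.1%, Mount Carmel 77/431 = 17.9% → Mount Carmel
Overall: Mercy 277/986 = 28.1%, Mount Carmel 258/763 = 33.8% → Mount Carmel
Mount Carmel wins overall and in every case group — no reversal.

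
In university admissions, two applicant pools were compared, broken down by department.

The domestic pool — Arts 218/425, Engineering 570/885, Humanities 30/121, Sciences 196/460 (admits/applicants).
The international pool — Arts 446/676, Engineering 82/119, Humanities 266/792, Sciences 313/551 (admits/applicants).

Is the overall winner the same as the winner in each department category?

Arts: the domestic pool 218/425 = 51.3%, the international pool 446/676 = 66.0% → the international pool
Engineering: the domestic pool 570/885 = 64.4%, the international pool 82/119 = 68.9% → the international pool
Humanities: the domestic pool 30/121 = 24.8%, the international pool 266/792 = 33.6% → the international pool
Sciences: the domestic pool 196/460 = 42.6%, the international pool 313/551 = 56.8% → the international pool
Overall: the domestic pool 1014/1891 = 53.6%, the international pool 1107/2138 = 51.8% → the domestic pool
The international pool wins each department group but the domestic pool wins overall — the comparison reverses. The international pool's applicants skew toward Humanities, which has a lower base rate.

No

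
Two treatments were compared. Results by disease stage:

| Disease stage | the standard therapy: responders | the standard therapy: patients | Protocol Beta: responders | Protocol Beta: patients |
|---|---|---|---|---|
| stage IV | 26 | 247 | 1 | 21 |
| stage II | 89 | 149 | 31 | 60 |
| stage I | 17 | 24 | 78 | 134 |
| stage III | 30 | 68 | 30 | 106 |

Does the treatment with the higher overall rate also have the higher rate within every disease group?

No

Stage IV: the standard therapy 26/247 = 10.5%, Protocol Beta 1/21 = 4.8% → the standard therapy
Stage II: the standard therapy 89/149 = 59.7%, Protocol Beta 31/60 = 51.7% → the standard therapy
Stage I: the standard therapy 17/24 = 70.8%, Protocol Beta 78/134 = 58.2% → the standard therapy
Stage III: the standard therapy 30/68 = 44.1%, Protocol Beta 30/106 = 28.3% → the standard therapy
Overall: the standard therapy 162/488 = 33.2%, Protocol Beta 140/321 = 43.6% → Protocol Beta
The standard therapy wins each disease group but Protocol Beta wins overall — the comparison reverses. The standard therapy's patients skew toward stage IV, which has a lower base rate.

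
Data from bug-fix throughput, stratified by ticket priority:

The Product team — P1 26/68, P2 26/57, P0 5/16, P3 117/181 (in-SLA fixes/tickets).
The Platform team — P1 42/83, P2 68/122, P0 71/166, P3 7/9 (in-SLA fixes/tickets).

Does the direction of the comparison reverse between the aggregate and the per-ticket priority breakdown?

Yes

P1: the Product team 26/68 = 38.2%, the Platform team 42/83 = 50.6% → the Platform team
P2: the Product team 26/57 = 45.6%, the Platform team 68/122 = 55.7% → the Platform team
P0: the Product team 5/16 = 31.2%, the Platform team 71/166 = 42.8% → the Platform team
P3: the Product team 117/181 = 64.6%, the Platform team 7/9 = 77.8% → the Platform team
Overall: the Product team 174/322 = 54.0%, the Platform team 188/380 = 49.5% → the Product team
The Platform team wins each ticket group but the Product team wins overall — the comparison reverses. The Platform team's tickets skew toward P0, which has a lower base rate.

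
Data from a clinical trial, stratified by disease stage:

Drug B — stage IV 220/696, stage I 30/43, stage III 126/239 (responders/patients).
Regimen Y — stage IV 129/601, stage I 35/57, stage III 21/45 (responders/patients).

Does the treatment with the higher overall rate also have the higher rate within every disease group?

Stage IV: Drug B 220/696 = 31.6%, Regimen Y 129/601 = 21.5% → Drug B
Stage I: Drug B 30/43 = 69.8%, Regimen Y 35/57 = 61.4% → Drug B
Stage III: Drug B 126/239 = 52.7%, Regimen Y 21/45 = 46.7% → Drug B
Overall: Drug B 376/978 = 38.4%, Regimen Y 185/703 = 26.3% → Drug B
Drug B wins overall and in every disease group — no reversal.

Yes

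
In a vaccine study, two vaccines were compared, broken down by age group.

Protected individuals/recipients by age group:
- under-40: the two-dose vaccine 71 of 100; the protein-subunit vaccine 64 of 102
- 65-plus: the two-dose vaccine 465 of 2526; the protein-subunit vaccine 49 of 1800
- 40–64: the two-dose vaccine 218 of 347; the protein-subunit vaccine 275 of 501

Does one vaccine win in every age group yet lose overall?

Under-40: the two-dose vaccine 71/100 = 71.0%, the protein-subunit vaccine 64/102 = 62.7% → the two-dose vaccine
65-plus: the two-dose vaccine 465/2526 = 18.4%, the protein-subunit vaccine 49/1800 = 2.7% → the two-dose vaccine
40–64: the two-dose vaccine 218/347 = 62.8%, the protein-subunit vaccine 275/501 = 54.9% → the two-dose vaccine
Overall: the two-dose vaccine 754/2973 = 25.4%, the protein-subunit vaccine 388/2403 = 16.1% → the two-dose vaccine
The two-dose vaccine wins overall and in every age group — no reversal.

No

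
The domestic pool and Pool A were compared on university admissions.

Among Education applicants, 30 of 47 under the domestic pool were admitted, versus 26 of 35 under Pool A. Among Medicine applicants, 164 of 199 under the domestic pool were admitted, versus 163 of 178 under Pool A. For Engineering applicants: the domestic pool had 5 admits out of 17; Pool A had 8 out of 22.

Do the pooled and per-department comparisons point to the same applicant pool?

Education: the domestic pool 30/47 = 63.8%, Pool A 26/35 = 74.3% → Pool A
Medicine: the domestic pool 164/199 = 82.4%, Pool A 163/178 = 91.6% → Pool A
Engineering: the domestic pool 5/17 = 29.4%, Pool A 8/22 = 36.4% → Pool A
Overall: the domestic pool 199/263 = 75.7%, Pool A 197/235 = 83.8% → Pool A
Pool A wins overall and in every department group — no reversal.

Yes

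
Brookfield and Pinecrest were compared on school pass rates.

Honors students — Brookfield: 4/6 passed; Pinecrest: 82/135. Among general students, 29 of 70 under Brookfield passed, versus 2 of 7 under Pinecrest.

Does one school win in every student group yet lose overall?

Yes

Honors: Brookfield 4/6 = 66.7%, Pinecrest 82/135 = 60.7% → Brookfield
General: Brookfield 29/70 = 41.4%, Pinecrest 2/7 = 28.6% → Brookfield
Overall: Brookfield 33/76 = 43.4%, Pinecrest 84/142 = 59.2% → Pinecrest
Brookfield wins each student group but Pinecrest wins overall — the comparison reverses. Brookfield's students skew toward general, which has a lower base rate.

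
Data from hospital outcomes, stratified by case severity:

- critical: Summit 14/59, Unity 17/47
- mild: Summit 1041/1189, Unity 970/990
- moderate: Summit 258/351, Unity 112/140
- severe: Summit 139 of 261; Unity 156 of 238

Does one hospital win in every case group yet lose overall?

No

Critical: Summit 14/59 = 23.7%, Unity 17/47 = 36.2% → Unity
Mild: Summit 1041/1189 = 87.6%, Unity 970/990 = 98.0% → Unity
Moderate: Summit 258/351 = 73.5%, Unity 112/140 = 80.0% → Unity
Severe: Summit 139/261 = 53.3%, Unity 156/238 = 65.5% → Unity
Overall: Summit 1452/1860 = 78.1%, Unity 1255/1415 = 88.7% → Unity
Unity wins overall and in every case group — no reversal.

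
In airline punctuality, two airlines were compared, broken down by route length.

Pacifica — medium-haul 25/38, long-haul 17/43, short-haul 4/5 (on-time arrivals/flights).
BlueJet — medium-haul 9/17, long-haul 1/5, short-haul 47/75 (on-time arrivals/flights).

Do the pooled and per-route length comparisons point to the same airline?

No

Medium-haul: Pacifica 25/38 = 65.8%, BlueJet 9/17 = 52.9% → Pacifica
Long-haul: Pacifica 17/43 = 39.5%, BlueJet 1/5 = 20.0% → Pacifica
Short-haul: Pacifica 4/5 = 80.0%, BlueJet 47/75 = 62.7% → Pacifica
Overall: Pacifica 46/86 = 53.5%, BlueJet 57/97 = 58.8% → BlueJet
Pacifica wins each route group but BlueJet wins overall — the comparison reverses. Pacifica's flights skew toward long-haul, which has a lower base rate.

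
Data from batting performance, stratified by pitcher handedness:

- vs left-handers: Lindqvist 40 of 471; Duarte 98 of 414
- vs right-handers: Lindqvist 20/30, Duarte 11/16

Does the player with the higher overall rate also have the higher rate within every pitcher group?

Yes

Vs left-handers: Lindqvist 40/471 = 8.5%, Duarte 98/414 = 23.7% → Duarte
Vs right-handers: Lindqvist 20/30 = 66.7%, Duarte 11/16 = 68.8% → Duarte
Overall: Lindqvist 60/501 = 12.0%, Duarte 109/430 = 25.3% → Duarte
Duarte wins overall and in every pitcher group — no reversal.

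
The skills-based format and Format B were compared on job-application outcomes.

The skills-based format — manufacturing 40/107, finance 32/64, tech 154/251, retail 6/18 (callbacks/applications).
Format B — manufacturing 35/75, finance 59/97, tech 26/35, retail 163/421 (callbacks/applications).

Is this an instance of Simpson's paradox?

Manufacturing: the skills-based format 40/107 = 37.4%, Format B 35/75 = 46.7% → Format B
Finance: the skills-based format 32/64 = 50.0%, Format B 59/97 = 60.8% → Format B
Tech: the skills-based format 154/251 = 61.4%, Format B 26/35 = 74.3% → Format B
Retail: the skills-based format 6/18 = 33.3%, Format B 163/421 = 38.7% → Format B
Overall: the skills-based format 232/440 = 52.7%, Format B 283/628 = 45.1% → the skills-based format
Format B wins each industry group but the skills-based format wins overall — the comparison reverses. Format B's applications skew toward retail, which has a lower base rate.

Yes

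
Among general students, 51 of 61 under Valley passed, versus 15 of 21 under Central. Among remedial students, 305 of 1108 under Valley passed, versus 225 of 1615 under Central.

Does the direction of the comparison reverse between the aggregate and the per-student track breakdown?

General: Valley 51/61 = 83.6%, Central 15/21 = 71.4% → Valley
Remedial: Valley 305/1108 = 27.5%, Central 225/1615 = 13.9% → Valley
Overall: Valley 356/1169 = 30.5%, Central 240/1636 = 14.7% → Valley
Valley wins overall and in every student group — no reversal.

No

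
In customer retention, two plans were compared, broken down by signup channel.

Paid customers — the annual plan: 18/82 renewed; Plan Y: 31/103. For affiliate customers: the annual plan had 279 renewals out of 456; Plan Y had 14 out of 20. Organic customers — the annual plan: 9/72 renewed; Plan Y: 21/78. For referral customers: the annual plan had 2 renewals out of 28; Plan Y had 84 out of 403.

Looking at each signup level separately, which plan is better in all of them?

Paid: the annual plan 18/82 = 22.0%, Plan Y 31/103 = 30.1% → Plan Y
Affiliate: the annual plan 279/456 = 61.2%, Plan Y 14/20 = 70.0% → Plan Y
Organic: the annual plan 9/72 = 12.5%, Plan Y 21/78 = 26.9% → Plan Y
Referral: the annual plan 2/28 = 7.1%, Plan Y 84/403 = 20.8% → Plan Y
Plan Y has the higher rate in all 4 groups.

Plan Y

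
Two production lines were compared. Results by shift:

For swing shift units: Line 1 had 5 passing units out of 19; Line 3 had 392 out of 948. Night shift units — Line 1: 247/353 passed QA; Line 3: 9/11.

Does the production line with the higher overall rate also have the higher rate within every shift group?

No

Swing shift: Line 1 5/19 = 26.3%, Line 3 392/948 = 41.4% → Line 3
Night shift: Line 1 247/353 = 70.0%, Line 3 9/11 = 81.8% → Line 3
Overall: Line 1 252/372 = 67.7%, Line 3 401/959 = 41.8% → Line 1
Line 3 wins each shift group but Line 1 wins overall — the comparison reverses. Line 3's units skew toward swing shift, which has a lower base rate.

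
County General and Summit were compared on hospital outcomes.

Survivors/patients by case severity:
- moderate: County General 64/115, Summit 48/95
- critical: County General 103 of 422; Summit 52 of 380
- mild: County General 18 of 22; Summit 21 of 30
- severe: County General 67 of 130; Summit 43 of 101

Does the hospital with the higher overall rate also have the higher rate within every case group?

Moderate: County General 64/115 = 55.7%, Summit 48/95 = 50.5% → County General
Critical: County General 103/422 = 24.4%, Summit 52/380 = 13.7% → County General
Mild: County General 18/22 = 81.8%, Summit 21/30 = 70.0% → County General
Severe: County General 67/130 = 51.5%, Summit 43/101 = 42.6% → County General
Overall: County General 252/689 = 36.6%, Summit 164/606 = 27.1% → County General
County General wins overall and in every case group — no reversal.

Yes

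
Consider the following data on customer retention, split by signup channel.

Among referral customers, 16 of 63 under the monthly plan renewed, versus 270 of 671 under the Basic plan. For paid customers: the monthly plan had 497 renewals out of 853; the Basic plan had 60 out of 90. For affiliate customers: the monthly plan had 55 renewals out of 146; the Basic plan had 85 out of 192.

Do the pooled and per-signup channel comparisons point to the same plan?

Referral: the monthly plan 16/63 = 25.4%, the Basic plan 270/671 = 40.2% → the Basic plan
Paid: the monthly plan 497/853 = 58.3%, the Basic plan 60/90 = 66.7% → the Basic plan
Affiliate: the monthly plan 55/146 = 37.7%, the Basic plan 85/192 = 44.3% → the Basic plan
Overall: the monthly plan 568/1062 = 53.5%, the Basic plan 415/953 = 43.5% → the monthly plan
The Basic plan wins each signup group but the monthly plan wins overall — the comparison reverses. The Basic plan's customers skew toward referral, which has a lower base rate.

No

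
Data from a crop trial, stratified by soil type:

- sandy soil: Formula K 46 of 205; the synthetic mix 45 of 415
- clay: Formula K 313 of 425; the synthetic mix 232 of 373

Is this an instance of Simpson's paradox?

Sandy soil: Formula K 46/205 = 22.4%, the synthetic mix 45/415 = 10.8% → Formula K
Clay: Formula K 313/425 = 73.6%, the synthetic mix 232/373 = 62.2% → Formula K
Overall: Formula K 359/630 = 57.0%, the synthetic mix 277/788 = 35.2% → Formula K
Formula K wins overall and in every soil group — no reversal.

No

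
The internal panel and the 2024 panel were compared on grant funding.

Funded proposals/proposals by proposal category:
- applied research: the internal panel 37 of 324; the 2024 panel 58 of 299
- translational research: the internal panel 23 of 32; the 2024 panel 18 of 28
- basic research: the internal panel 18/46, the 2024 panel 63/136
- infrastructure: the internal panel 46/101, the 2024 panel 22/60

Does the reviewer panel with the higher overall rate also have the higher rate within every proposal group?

No

Applied research: the internal panel 37/324 = 11.4%, the 2024 panel 58/299 = 19.4% → the 2024 panel
Translational research: the internal panel 23/32 = 71.9%, the 2024 panel 18/28 = 64.3% → the internal panel
Basic research: the internal panel 18/46 = 39.1%, the 2024 panel 63/136 = 46.3% → the 2024 panel
Infrastructure: the internal panel 46/101 = 45.5%, the 2024 panel 22/60 = 36.7% → the internal panel
Overall: the internal panel 124/503 = 24.7%, the 2024 panel 161/523 = 30.8% → the 2024 panel
Neither sweeps: the internal panel wins 2 of 4 groups, the 2024 panel wins 2. The 2024 panel wins overall but not every group — no Simpson reversal.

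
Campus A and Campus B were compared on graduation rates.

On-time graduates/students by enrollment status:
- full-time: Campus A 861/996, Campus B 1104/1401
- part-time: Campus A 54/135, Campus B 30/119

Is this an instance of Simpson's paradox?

No

Full-time: Campus A 861/996 = 86.4%, Campus B 1104/1401 = 78.8% → Campus A
Part-time: Campus A 54/135 = 40.0%, Campus B 30/119 = 25.2% → Campus A
Overall: Campus A 915/1131 = 80.9%, Campus B 1134/1520 = 74.6% → Campus A
Campus A wins overall and in every enrollment group — no reversal.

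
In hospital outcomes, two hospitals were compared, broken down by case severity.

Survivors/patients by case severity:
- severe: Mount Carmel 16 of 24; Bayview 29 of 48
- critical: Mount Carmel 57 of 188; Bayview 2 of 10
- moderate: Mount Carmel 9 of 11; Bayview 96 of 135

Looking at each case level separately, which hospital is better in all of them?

Severe: Mount Carmel 16/24 = 66.7%, Bayview 29/48 = 60.4% → Mount Carmel
Critical: Mount Carmel 57/188 = 30.3%, Bayview 2/10 = 20.0% → Mount Carmel
Moderate: Mount Carmel 9/11 = 81.8%, Bayview 96/135 = 71.1% → Mount Carmel
Mount Carmel has the higher rate in all 3 groups.

Mount Carmel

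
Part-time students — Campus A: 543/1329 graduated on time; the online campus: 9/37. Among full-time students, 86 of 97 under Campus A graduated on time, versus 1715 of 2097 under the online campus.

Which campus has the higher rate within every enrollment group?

Part-time: Campus A 543/1329 = 40.9%, the online campus 9/37 = 24.3% → Campus A
Full-time: Campus A 86/97 = 88.7%, the online campus 1715/2097 = 81.8% → Campus A
Campus A has the higher rate in both groups.

Campus A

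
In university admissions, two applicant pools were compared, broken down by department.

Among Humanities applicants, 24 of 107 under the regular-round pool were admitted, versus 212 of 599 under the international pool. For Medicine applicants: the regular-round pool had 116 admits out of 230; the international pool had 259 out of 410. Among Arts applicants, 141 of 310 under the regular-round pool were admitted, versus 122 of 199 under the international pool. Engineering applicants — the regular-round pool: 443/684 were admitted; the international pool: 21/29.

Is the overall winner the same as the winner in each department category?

No

Humanities: the regular-round pool 24/107 = 22.4%, the international pool 212/599 = 35.4% → the international pool
Medicine: the regular-round pool 116/230 = 50.4%, the international pool 259/410 = 63.2% → the international pool
Arts: the regular-round pool 141/310 = 45.5%, the international pool 122/199 = 61.3% → the international pool
Engineering: the regular-round pool 443/684 = 64.8%, the international pool 21/29 = 72.4% → the international pool
Overall: the regular-round pool 724/1331 = 54.4%, the international pool 614/1237 = 49.6% → the regular-round pool
The international pool wins each department group but the regular-round pool wins overall — the comparison reverses. The international pool's applicants skew toward Humanities, which has a lower base rate.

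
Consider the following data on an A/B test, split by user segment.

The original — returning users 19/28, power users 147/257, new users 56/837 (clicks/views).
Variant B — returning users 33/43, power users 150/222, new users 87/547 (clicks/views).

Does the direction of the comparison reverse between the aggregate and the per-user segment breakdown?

Returning users: the original 19/28 = 67.9%, Variant B 33/43 = 76.7% → Variant B
Power users: the original 147/257 = 57.2%, Variant B 150/222 = 67.6% → Variant B
New users: the original 56/837 = 6.7%, Variant B 87/547 = 15.9% → Variant B
Overall: the original 222/1122 = 19.8%, Variant B 270/812 = 33.3% → Variant B
Variant B wins overall and in every user group — no reversal.

No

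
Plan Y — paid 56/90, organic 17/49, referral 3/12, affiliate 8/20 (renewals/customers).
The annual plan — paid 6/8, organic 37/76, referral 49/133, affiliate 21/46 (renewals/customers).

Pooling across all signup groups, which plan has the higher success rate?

Paid: Plan Y 56/90 = 62.2%, the annual plan 6/8 = 75.0% → the annual plan
Organic: Plan Y 17/49 = 34.7%, the annual plan 37/76 = 48.7% → the annual plan
Referral: Plan Y 3/12 = 25.0%, the annual plan 49/133 = 36.8% → the annual plan
Affiliate: Plan Y 8/20 = 40.0%, the annual plan 21/46 = 45.7% → the annual plan
Overall: Plan Y 84/171 = 49.1%, the annual plan 113/263 = 43.0% → Plan Y
(The annual plan wins every signup group but Plan Y wins overall — the annual plan's customers skew toward the low-rate referral group.)

Plan Y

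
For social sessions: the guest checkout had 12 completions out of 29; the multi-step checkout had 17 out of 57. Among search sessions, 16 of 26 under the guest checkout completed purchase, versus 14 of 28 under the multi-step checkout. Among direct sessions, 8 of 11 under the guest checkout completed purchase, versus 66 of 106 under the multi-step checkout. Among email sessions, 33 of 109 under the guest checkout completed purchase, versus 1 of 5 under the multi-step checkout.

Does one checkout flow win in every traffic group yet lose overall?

Yes

Social: the guest checkout 12/29 = 41.4%, the multi-step checkout 17/57 = 29.8% → the guest checkout
Search: the guest checkout 16/26 = 61.5%, the multi-step checkout 14/28 = 50.0% → the guest checkout
Direct: the guest checkout 8/11 = 72.7%, the multi-step checkout 66/106 = 62.3% → the guest checkout
Email: the guest checkout 33/109 = 30.3%, the multi-step checkout 1/5 = 20.0% → the guest checkout
Overall: the guest checkout 69/175 = 39.4%, the multi-step checkout 98/196 = 50.0% → the multi-step checkout
The guest checkout wins each traffic group but the multi-step checkout wins overall — the comparison reverses. The guest checkout's sessions skew toward email, which has a lower base rate.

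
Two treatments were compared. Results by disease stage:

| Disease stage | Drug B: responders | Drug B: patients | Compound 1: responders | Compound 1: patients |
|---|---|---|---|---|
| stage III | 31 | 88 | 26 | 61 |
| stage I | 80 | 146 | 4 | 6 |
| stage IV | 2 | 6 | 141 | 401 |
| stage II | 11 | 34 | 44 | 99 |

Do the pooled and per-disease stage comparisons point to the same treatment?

No

Stage III: Drug B 31/88 = 35.2%, Compound 1 26/61 = 42.6% → Compound 1
Stage I: Drug B 80/146 = 54.8%, Compound 1 4/6 = 66.7% → Compound 1
Stage IV: Drug B 2/6 = 33.3%, Compound 1 141/401 = 35.2% → Compound 1
Stage II: Drug B 11/34 = 32.4%, Compound 1 44/99 = 44.4% → Compound 1
Overall: Drug B 124/274 = 45.3%, Compound 1 215/567 = 37.9% → Drug B
Compound 1 wins each disease group but Drug B wins overall — the comparison reverses. Compound 1's patients skew toward stage IV, which has a lower base rate.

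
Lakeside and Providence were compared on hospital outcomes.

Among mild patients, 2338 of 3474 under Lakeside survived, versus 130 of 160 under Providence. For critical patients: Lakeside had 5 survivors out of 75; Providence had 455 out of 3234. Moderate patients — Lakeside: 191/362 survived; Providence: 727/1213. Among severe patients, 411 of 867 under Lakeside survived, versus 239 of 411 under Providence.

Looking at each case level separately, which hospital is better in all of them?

Providence

Mild: Lakeside 2338/3474 = 67.3%, Providence 130/160 = 81.2% → Providence
Critical: Lakeside 5/75 = 6.7%, Providence 455/3234 = 14.1% → Providence
Moderate: Lakeside 191/362 = 52.8%, Providence 727/1213 = 59.9% → Providence
Severe: Lakeside 411/867 = 47.4%, Providence 239/411 = 58.2% → Providence
Providence has the higher rate in all 4 groups.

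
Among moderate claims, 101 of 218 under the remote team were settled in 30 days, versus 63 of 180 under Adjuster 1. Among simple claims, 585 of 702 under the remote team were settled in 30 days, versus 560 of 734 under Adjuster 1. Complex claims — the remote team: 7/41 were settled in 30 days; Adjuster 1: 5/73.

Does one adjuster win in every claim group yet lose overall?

Moderate: the remote team 101/218 = 46.3%, Adjuster 1 63/180 = 35.0% → the remote team
Simple: the remote team 585/702 = 83.3%, Adjuster 1 560/734 = 76.3% → the remote team
Complex: the remote team 7/41 = 17.1%, Adjuster 1 5/73 = 6.8% → the remote team
Overall: the remote team 693/961 = 72.1%, Adjuster 1 628/987 = 63.6% → the remote team
The remote team wins overall and in every claim group — no reversal.

No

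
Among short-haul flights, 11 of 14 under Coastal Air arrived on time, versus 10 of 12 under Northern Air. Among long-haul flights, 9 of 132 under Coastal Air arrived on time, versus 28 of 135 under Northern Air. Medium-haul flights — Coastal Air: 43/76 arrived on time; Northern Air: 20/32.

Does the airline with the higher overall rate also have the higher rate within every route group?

Short-haul: Coastal Air 11/14 = 78.6%, Northern Air 10/12 = 83.3% → Northern Air
Long-haul: Coastal Air 9/132 = 6.8%, Northern Air 28/135 = 20.7% → Northern Air
Medium-haul: Coastal Air 43/76 = 56.6%, Northern Air 20/32 = 62.5% → Northern Air
Overall: Coastal Air 63/222 = 28.4%, Northern Air 58/179 = 32.4% → Northern Air
Northern Air wins overall and in every route group — no reversal.

Yes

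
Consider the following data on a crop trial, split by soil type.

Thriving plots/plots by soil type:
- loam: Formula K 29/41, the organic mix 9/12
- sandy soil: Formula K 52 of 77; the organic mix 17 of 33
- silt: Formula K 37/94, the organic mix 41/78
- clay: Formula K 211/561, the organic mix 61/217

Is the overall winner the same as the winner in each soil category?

No

Loam: Formula K 29/41 = 70.7%, the organic mix 9/12 = 75.0% → the organic mix
Sandy soil: Formula K 52/77 = 67.5%, the organic mix 17/33 = 51.5% → Formula K
Silt: Formula K 37/94 = 39.4%, the organic mix 41/78 = 52.6% → the organic mix
Clay: Formula K 211/561 = 37.6%, the organic mix 61/217 = 28.1% → Formula K
Overall: Formula K 329/773 = 42.6%, the organic mix 128/340 = 37.6% → Formula K
Neither sweeps: Formula K wins 2 of 4 groups, the organic mix wins 2. Formula K wins overall but not every group — no Simpson reversal.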